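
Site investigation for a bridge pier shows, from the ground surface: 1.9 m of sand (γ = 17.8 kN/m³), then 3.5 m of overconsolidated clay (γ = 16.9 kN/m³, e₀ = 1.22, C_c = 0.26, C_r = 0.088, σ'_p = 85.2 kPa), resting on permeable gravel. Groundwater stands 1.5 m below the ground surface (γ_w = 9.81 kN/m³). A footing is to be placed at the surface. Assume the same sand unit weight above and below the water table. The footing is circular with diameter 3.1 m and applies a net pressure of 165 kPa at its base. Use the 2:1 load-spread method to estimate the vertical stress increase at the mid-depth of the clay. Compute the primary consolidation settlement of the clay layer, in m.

Mid-depth of clay below the ground surface: z = 1.9 + 3.5/2 = 3.65 m.
Total vertical stress at mid-clay: σ_v = 17.8×1.9 + 16.9×1.75 = 63.395 kPa.
Pore pressure: u = 9.81×(3.65 − 1.5) = 21.091 kPa.
Initial effective stress: σ'_0 = σ_v − u = 63.395 − 21.091 = 42.304 kPa.
Stress increase at mid-clay by the 2:1 spreading method:
Δσ ≈ qD²/(D+z)² = 165×3.1²/(3.1+3.65)² = 34.802 kPa
Final effective stress: σ'_f = 42.304 + 34.802 = 77.106 kPa.
σ'_f = 77.106 ≤ σ'_p = 85.2 kPa, so the clay remains overconsolidated and only the recompression index applies:
S_c = C_r·H/(1+e₀)·log₁₀(σ'_f/σ'_0) = 0.088×3.5/2.22×log₁₀(77.106/42.304)
    = 0.13874 × 0.26071 = 0.03617 m

S_c ≈ 0.0362 m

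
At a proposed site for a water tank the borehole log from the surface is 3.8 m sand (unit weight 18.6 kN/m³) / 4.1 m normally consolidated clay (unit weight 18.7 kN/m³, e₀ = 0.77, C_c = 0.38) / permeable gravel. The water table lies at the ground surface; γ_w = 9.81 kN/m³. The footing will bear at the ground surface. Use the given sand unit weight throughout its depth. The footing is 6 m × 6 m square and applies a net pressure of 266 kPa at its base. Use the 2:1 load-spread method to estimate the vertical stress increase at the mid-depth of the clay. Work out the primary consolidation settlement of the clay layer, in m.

Mid-depth of clay below the ground surface: z = 3.8 + 4.1/2 = 5.85 m.
Total vertical stress at mid-clay: σ_v = 18.6×3.8 + 18.7×2.05 = 109.02 kPa.
Pore pressure: u = 9.81×(5.85 − 0) = 57.389 kPa.
Initial effective stress: σ'_0 = σ_v − u = 109.02 − 57.389 = 51.631 kPa.
Stress increase at mid-clay by the 2:1 spreading method:
Δσ = qBL/((B+z)(L+z)) = 266×6×6/((6+5.85)(6+5.85)) = 68.194 kPa
Final effective stress: σ'_f = σ'_0 + Δσ = 51.631 + 68.194 = 119.83 kPa.
Normally consolidated clay, so the full stress increment lies on the virgin compression line:
S_c = C_c·H/(1+e₀)·log₁₀(σ'_f/σ'_0) = 0.38×4.1/(1+0.77)×log₁₀(119.83/51.631)
    = 0.88023 × 0.36566 = 0.3219 m

S_c ≈ 0.322 m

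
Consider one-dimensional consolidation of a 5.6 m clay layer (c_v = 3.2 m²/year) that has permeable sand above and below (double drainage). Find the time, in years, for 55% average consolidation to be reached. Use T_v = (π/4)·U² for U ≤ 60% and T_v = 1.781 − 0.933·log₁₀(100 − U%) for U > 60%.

Drainage path length: H_d = H/2 = 2.8 m (double drainage).
U ≤ 60%: T_v = (π/4)·U² = (π/4)×0.55² = 0.23758.
t = T_v·H_d²/c_v = 0.23758×2.8²/3.2 = 0.5821 years.

t ≈ 0.582 years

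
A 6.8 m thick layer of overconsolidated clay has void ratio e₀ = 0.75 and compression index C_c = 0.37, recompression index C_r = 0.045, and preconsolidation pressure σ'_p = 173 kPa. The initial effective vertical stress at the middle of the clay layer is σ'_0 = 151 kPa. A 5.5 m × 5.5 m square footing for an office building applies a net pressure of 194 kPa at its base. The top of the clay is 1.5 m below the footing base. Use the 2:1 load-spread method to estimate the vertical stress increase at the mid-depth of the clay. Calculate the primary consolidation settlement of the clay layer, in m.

S_c ≈ 0.117 m

Mid-depth of clay below the footing base: z = 1.5 + 6.8/2 = 4.9 m.
Stress increase at mid-clay by the 2:1 spreading method:
Δσ = qBL/((B+z)(L+z)) = 194×5.5×5.5/((5.5+4.9)(5.5+4.9)) = 54.258 kPa
Final effective stress: σ'_f = 151 + 54.258 = 205.26 kPa.
σ'_f = 205.26 > σ'_p = 173 kPa, so the stress path crosses the preconsolidation pressure — recompression up to σ'_p, then virgin compression beyond:
S_c = H/(1+e₀)·[C_r·log₁₀(σ'_p/σ'_0) + C_c·log₁₀(σ'_f/σ'_p)]
    = 6.8/1.75 × [0.045×log₁₀(173/151) + 0.37×log₁₀(205.26/173)]
    = 3.8857 × [0.0026581 + 0.027476] = 0.1171 m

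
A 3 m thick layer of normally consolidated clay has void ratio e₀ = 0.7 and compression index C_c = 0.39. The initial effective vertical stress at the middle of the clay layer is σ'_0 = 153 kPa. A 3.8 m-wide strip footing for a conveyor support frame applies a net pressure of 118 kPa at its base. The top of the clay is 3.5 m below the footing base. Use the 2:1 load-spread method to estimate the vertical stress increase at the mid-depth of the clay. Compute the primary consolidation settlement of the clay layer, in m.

S_c ≈ 0.0859 m

Mid-depth of clay below the footing base: z = 3.5 + 3/2 = 5 m.
Stress increase at mid-clay by the 2:1 spreading method:
Δσ = qB/(B+z) = 118×3.8/(3.8+5) = 50.955 kPa
Final effective stress: σ'_f = σ'_0 + Δσ = 153 + 50.955 = 203.95 kPa.
Normally consolidated clay, so the full stress increment lies on the virgin compression line:
S_c = C_c·H/(1+e₀)·log₁₀(σ'_f/σ'_0) = 0.39×3/(1+0.7)×log₁₀(203.95/153)
    = 0.68824 × 0.12483 = 0.08591 m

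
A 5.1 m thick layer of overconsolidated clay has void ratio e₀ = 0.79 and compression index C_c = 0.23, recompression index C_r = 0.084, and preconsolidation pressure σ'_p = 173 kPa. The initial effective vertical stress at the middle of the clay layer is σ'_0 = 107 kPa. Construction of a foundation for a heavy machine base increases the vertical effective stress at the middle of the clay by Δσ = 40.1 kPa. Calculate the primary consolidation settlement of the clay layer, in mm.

Final effective stress: σ'_f = 107 + 40.1 = 147.1 kPa.
σ'_f = 147.1 ≤ σ'_p = 173 kPa, so the clay remains overconsolidated and only the recompression index applies:
S_c = C_r·H/(1+e₀)·log₁₀(σ'_f/σ'_0) = 0.084×5.1/1.79×log₁₀(147.1/107)
    = 0.23933 × 0.13823 = 0.03308 m

S_c ≈ 33.1 mm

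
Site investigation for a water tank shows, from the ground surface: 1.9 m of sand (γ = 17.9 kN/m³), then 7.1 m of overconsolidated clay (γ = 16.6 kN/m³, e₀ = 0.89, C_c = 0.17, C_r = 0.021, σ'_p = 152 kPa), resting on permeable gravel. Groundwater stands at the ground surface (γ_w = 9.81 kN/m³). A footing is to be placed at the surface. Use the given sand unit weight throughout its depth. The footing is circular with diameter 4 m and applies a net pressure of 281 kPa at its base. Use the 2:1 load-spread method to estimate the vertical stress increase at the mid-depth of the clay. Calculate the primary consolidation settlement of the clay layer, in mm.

S_c ≈ 28.2 mm

Mid-depth of clay below the ground surface: z = 1.9 + 7.1/2 = 5.45 m.
Total vertical stress at mid-clay: σ_v = 17.9×1.9 + 16.6×3.55 = 92.94 kPa.
Pore pressure: u = 9.81×(5.45 − 0) = 53.465 kPa.
Initial effective stress: σ'_0 = σ_v − u = 92.94 − 53.465 = 39.475 kPa.
Stress increase at mid-clay by the 2:1 spreading method:
Δσ ≈ qD²/(D+z)² = 281×4²/(4+5.45)² = 50.346 kPa
Final effective stress: σ'_f = 39.475 + 50.346 = 89.821 kPa.
σ'_f = 89.821 ≤ σ'_p = 152 kPa, so the clay remains overconsolidated and only the recompression index applies:
S_c = C_r·H/(1+e₀)·log₁₀(σ'_f/σ'_0) = 0.021×7.1/1.89×log₁₀(89.821/39.475)
    = 0.078889 × 0.35706 = 0.02817 m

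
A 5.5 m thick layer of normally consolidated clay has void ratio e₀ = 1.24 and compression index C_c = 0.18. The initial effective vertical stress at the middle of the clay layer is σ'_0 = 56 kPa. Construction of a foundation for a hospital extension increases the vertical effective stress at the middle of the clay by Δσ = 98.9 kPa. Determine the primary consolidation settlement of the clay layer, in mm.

Final effective stress: σ'_f = σ'_0 + Δσ = 56 + 98.9 = 154.9 kPa.
Normally consolidated clay, so the full stress increment lies on the virgin compression line:
S_c = C_c·H/(1+e₀)·log₁₀(σ'_f/σ'_0) = 0.18×5.5/(1+1.24)×log₁₀(154.9/56)
    = 0.44196 × 0.44186 = 0.1953 m

S_c ≈ 195 mm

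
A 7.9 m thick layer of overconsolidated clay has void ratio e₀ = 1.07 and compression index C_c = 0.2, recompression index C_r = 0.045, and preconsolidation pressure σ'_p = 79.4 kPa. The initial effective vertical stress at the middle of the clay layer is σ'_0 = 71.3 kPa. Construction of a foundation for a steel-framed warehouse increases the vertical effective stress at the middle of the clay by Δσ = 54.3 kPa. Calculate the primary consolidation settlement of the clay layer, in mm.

Final effective stress: σ'_f = 71.3 + 54.3 = 125.6 kPa.
σ'_f = 125.6 > σ'_p = 79.4 kPa, so the stress path crosses the preconsolidation pressure — recompression up to σ'_p, then virgin compression beyond:
S_c = H/(1+e₀)·[C_r·log₁₀(σ'_p/σ'_0) + C_c·log₁₀(σ'_f/σ'_p)]
    = 7.9/2.07 × [0.045×log₁₀(79.4/71.3) + 0.2×log₁₀(125.6/79.4)]
    = 3.8164 × [0.0021029 + 0.039834] = 0.16 m

S_c ≈ 160 mm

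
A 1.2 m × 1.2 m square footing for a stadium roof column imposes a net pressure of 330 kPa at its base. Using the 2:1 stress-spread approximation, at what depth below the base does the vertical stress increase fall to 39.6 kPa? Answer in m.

z ≈ 2.26 m

2:1 spreading — at depth z the loaded area has grown by z in each plan dimension:
qB²/(B+z)² = Δσ_z ⇒ z = B(√(q/Δσ_z) − 1) = 1.2×(√(330/39.6) − 1) = 2.264 m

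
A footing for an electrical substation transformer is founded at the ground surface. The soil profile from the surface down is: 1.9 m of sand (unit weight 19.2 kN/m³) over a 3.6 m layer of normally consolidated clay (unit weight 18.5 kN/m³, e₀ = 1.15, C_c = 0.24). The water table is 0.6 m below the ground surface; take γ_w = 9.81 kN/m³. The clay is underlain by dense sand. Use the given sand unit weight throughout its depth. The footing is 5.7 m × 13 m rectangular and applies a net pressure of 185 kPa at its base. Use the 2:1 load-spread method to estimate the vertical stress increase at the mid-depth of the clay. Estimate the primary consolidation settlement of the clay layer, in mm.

S_c ≈ 204 mm

Mid-depth of clay below the ground surface: z = 1.9 + 3.6/2 = 3.7 m.
Total vertical stress at mid-clay: σ_v = 19.2×1.9 + 18.5×1.8 = 69.78 kPa.
Pore pressure: u = 9.81×(3.7 − 0.6) = 30.411 kPa.
Initial effective stress: σ'_0 = σ_v − u = 69.78 − 30.411 = 39.369 kPa.
Stress increase at mid-clay by the 2:1 spreading method:
Δσ = qBL/((B+z)(L+z)) = 185×5.7×13/((5.7+3.7)(13+3.7)) = 87.326 kPa
Final effective stress: σ'_f = σ'_0 + Δσ = 39.369 + 87.326 = 126.69 kPa.
Normally consolidated clay, so the full stress increment lies on the virgin compression line:
S_c = C_c·H/(1+e₀)·log₁₀(σ'_f/σ'_0) = 0.24×3.6/(1+1.15)×log₁₀(126.69/39.369)
    = 0.40186 × 0.50759 = 0.204 m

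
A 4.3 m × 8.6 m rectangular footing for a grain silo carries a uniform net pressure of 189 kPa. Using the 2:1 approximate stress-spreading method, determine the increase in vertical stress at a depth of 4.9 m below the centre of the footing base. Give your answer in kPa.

By the 2:1 method the load spreads at 1 horizontal : 2 vertical, so at depth z the loaded area has grown by z in each plan dimension:
Δσ = qBL/((B+z)(L+z)) = 189×4.3×8.6/((4.3+4.9)(8.6+4.9)) = 56.274 kPa

Δσ_z ≈ 56.3 kPa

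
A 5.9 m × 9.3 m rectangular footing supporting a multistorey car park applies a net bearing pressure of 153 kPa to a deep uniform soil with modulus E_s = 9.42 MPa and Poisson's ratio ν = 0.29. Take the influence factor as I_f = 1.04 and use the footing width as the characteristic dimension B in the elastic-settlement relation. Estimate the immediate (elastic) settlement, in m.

Immediate (elastic) settlement: S_e = q·B·(1−ν²)/E_s · I_f.
E_s = 9.42 MPa = 9420 kPa.
S_e = 153 × 5.9 × (1 − 0.29²) / 9420 × 1.04
    = 153 × 5.9 × 0.9159 / 9420 × 1.04
    = 0.09128 m

S_e ≈ 0.0913 m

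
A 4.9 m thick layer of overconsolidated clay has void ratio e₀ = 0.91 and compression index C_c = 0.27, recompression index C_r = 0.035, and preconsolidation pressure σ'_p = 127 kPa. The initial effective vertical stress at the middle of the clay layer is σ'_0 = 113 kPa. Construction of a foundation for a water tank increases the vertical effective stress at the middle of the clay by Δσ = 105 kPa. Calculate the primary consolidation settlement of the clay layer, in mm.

Final effective stress: σ'_f = 113 + 105 = 218 kPa.
σ'_f = 218 > σ'_p = 127 kPa, so the stress path crosses the preconsolidation pressure — recompression up to σ'_p, then virgin compression beyond:
S_c = H/(1+e₀)·[C_r·log₁₀(σ'_p/σ'_0) + C_c·log₁₀(σ'_f/σ'_p)]
    = 4.9/1.91 × [0.035×log₁₀(127/113) + 0.27×log₁₀(218/127)]
    = 2.5654 × [0.0017754 + 0.063356] = 0.1671 m

S_c ≈ 167 mm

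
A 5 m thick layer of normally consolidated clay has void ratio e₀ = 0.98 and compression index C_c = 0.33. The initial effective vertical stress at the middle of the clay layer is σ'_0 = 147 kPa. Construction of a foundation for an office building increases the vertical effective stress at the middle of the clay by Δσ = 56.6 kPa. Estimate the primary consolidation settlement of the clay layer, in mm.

S_c ≈ 118 mm

Final effective stress: σ'_f = σ'_0 + Δσ = 147 + 56.6 = 203.6 kPa.
Normally consolidated clay, so the full stress increment lies on the virgin compression line:
S_c = C_c·H/(1+e₀)·log₁₀(σ'_f/σ'_0) = 0.33×5/(1+0.98)×log₁₀(203.6/147)
    = 0.83333 × 0.14146 = 0.1179 m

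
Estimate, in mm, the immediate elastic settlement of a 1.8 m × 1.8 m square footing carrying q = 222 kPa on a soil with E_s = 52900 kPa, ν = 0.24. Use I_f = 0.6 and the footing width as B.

Immediate (elastic) settlement: S_e = q·B·(1−ν²)/E_s · I_f.
S_e = 222 × 1.8 × (1 − 0.24²) / 52900 × 0.6
    = 222 × 1.8 × 0.9424 / 52900 × 0.6
    = 0.004271 m = 4.271 mm

S_e ≈ 4.27 mm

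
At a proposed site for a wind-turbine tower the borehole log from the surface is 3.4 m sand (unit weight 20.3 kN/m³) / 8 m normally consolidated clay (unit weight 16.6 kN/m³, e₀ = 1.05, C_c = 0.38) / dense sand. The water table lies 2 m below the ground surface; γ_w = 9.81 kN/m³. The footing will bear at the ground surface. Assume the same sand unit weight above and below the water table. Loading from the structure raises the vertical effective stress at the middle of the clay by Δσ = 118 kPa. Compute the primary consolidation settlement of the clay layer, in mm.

S_c ≈ 572 mm

Mid-depth of clay below the ground surface: z = 3.4 + 8/2 = 7.4 m.
Total vertical stress at mid-clay: σ_v = 20.3×3.4 + 16.6×4 = 135.42 kPa.
Pore pressure: u = 9.81×(7.4 − 2) = 52.974 kPa.
Initial effective stress: σ'_0 = σ_v − u = 135.42 − 52.974 = 82.446 kPa.
Final effective stress: σ'_f = σ'_0 + Δσ = 82.446 + 118 = 200.45 kPa.
Normally consolidated clay, so the full stress increment lies on the virgin compression line:
S_c = C_c·H/(1+e₀)·log₁₀(σ'_f/σ'_0) = 0.38×8/(1+1.05)×log₁₀(200.45/82.446)
    = 1.4829 × 0.38584 = 0.5722 m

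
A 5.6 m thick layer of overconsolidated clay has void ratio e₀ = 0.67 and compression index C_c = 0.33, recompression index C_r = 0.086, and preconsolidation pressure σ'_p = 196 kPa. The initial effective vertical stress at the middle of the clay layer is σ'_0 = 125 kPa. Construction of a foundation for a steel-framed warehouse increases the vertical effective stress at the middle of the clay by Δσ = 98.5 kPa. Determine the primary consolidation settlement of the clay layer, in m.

Final effective stress: σ'_f = 125 + 98.5 = 223.5 kPa.
σ'_f = 223.5 > σ'_p = 196 kPa, so the stress path crosses the preconsolidation pressure — recompression up to σ'_p, then virgin compression beyond:
S_c = H/(1+e₀)·[C_r·log₁₀(σ'_p/σ'_0) + C_c·log₁₀(σ'_f/σ'_p)]
    = 5.6/1.67 × [0.086×log₁₀(196/125) + 0.33×log₁₀(223.5/196)]
    = 3.3533 × [0.0168 + 0.018817] = 0.1194 m

S_c ≈ 0.119 m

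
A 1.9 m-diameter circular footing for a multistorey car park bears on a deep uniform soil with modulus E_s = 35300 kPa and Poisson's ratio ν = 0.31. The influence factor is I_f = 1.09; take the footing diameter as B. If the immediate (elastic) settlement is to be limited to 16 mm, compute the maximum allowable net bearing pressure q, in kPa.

S_e = q·B·(1−ν²)/E_s · I_f  ⇒  q = S_e·E_s / (B·(1−ν²)·I_f).
q = 0.016 × 35300 / (1.9 × 0.9039 × 1.09) = 301.7 kPa

q ≈ 302 kPa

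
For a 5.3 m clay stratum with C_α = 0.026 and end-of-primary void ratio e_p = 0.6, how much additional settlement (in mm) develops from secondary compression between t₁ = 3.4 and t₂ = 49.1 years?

Secondary compression: S_s = C_α·H/(1+e_p)·log₁₀(t₂/t₁)
S_s = 0.026×5.3/(1+0.6)×log₁₀(49.1/3.4)
    = 0.08612 × 1.16 = 0.09987 m

S_s ≈ 99.9 mm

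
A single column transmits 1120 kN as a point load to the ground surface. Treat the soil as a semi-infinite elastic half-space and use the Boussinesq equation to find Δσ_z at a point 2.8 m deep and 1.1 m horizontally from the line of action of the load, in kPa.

Boussinesq vertical stress below a point load on an elastic half-space:
Δσ_z = 3P/(2πz²) · [1 + (r/z)²]^(−5/2)
r/z = 1.1/2.8 = 0.39286; [1+(r/z)²]^(−5/2) = 0.6985.
Δσ_z = 3×1120/(2π×2.8²) × 0.6985 = 68.209 × 0.6985 = 47.64 kPa

Δσ_z ≈ 47.6 kPa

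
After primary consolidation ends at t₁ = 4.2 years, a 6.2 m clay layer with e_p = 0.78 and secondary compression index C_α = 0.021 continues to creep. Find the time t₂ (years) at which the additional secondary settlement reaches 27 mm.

t₂ ≈ 9.83 years

S_s = C_α·H/(1+e_p)·log₁₀(t₂/t₁) ⇒ log₁₀(t₂/t₁) = S_s·(1+e_p)/(C_α·H).
log₁₀(t₂/t₁) = 0.027 × (1+0.78) / (0.021×6.2) = 0.3691
t₂ = t₁ × 10^0.3691 = 4.2 × 2.34 = 9.826 years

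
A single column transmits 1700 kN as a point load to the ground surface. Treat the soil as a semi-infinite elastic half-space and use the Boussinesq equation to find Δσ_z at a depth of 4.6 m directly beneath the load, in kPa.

Δσ_z ≈ 38.4 kPa

Boussinesq vertical stress below a point load on an elastic half-space:
Δσ_z = 3P/(2πz²) · [1 + (r/z)²]^(−5/2)
r/z = 0/4.6 = 0; [1+(r/z)²]^(−5/2) = 1.
Δσ_z = 3×1700/(2π×4.6²) × 1 = 38.36 × 1 = 38.36 kPa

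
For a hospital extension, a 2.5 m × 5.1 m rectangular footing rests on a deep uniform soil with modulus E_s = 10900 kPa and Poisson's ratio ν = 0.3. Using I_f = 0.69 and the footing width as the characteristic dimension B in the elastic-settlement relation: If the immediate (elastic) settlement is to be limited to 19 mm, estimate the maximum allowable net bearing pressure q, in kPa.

q ≈ 132 kPa

S_e = q·B·(1−ν²)/E_s · I_f  ⇒  q = S_e·E_s / (B·(1−ν²)·I_f).
q = 0.019 × 10900 / (2.5 × 0.91 × 0.69) = 131.9 kPa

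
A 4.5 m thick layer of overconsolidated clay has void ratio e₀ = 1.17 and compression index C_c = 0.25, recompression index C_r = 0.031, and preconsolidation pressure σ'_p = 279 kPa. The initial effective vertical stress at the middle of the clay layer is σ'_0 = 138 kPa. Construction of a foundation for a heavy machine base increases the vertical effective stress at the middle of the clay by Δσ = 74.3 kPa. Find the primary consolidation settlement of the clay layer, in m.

Final effective stress: σ'_f = 138 + 74.3 = 212.3 kPa.
σ'_f = 212.3 ≤ σ'_p = 279 kPa, so the clay remains overconsolidated and only the recompression index applies:
S_c = C_r·H/(1+e₀)·log₁₀(σ'_f/σ'_0) = 0.031×4.5/2.17×log₁₀(212.3/138)
    = 0.064285 × 0.18707 = 0.01203 m

S_c ≈ 0.012 m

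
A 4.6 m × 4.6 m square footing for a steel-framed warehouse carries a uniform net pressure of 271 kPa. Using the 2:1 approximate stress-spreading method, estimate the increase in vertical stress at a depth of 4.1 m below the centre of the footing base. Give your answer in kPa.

Δσ_z ≈ 75.8 kPa

By the 2:1 method the load spreads at 1 horizontal : 2 vertical, so at depth z the loaded area has grown by z in each plan dimension:
Δσ = qBL/((B+z)(L+z)) = 271×4.6×4.6/((4.6+4.1)(4.6+4.1)) = 75.761 kPa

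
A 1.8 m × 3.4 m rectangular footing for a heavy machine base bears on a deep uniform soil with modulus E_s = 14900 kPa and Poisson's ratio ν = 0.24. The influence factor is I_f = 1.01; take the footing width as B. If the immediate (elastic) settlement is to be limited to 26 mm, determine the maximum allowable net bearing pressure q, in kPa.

S_e = q·B·(1−ν²)/E_s · I_f  ⇒  q = S_e·E_s / (B·(1−ν²)·I_f).
q = 0.026 × 14900 / (1.8 × 0.9424 × 1.01) = 226.1 kPa

q ≈ 226 kPa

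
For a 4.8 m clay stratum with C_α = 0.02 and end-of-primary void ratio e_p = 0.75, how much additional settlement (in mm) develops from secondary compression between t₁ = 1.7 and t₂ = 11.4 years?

S_s ≈ 45.3 mm

Secondary compression: S_s = C_α·H/(1+e_p)·log₁₀(t₂/t₁)
S_s = 0.02×4.8/(1+0.75)×log₁₀(11.4/1.7)
    = 0.05486 × 0.8265 = 0.04534 m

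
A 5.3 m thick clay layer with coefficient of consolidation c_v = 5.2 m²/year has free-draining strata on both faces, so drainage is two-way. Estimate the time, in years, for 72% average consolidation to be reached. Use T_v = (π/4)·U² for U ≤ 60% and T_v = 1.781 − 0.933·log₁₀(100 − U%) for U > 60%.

Drainage path length: H_d = H/2 = 2.65 m (double drainage).
U > 60%: T_v = 1.781 − 0.933·log₁₀(100 − 72) = 0.4308.
t = T_v·H_d²/c_v = 0.4308×2.65²/5.2 = 0.5818 years.

t ≈ 0.582 years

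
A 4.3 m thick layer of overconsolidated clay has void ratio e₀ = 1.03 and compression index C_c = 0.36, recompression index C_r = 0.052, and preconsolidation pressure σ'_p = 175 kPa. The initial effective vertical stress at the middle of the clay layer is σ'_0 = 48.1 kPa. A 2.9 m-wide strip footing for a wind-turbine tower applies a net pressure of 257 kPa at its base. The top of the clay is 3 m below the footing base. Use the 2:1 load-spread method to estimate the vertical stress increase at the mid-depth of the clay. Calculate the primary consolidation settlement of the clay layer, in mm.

S_c ≈ 51.3 mm

Mid-depth of clay below the footing base: z = 3 + 4.3/2 = 5.15 m.
Stress increase at mid-clay by the 2:1 spreading method:
Δσ = qB/(B+z) = 257×2.9/(2.9+5.15) = 92.584 kPa
Final effective stress: σ'_f = 48.1 + 92.584 = 140.68 kPa.
σ'_f = 140.68 ≤ σ'_p = 175 kPa, so the clay remains overconsolidated and only the recompression index applies:
S_c = C_r·H/(1+e₀)·log₁₀(σ'_f/σ'_0) = 0.052×4.3/2.03×log₁₀(140.68/48.1)
    = 0.11015 × 0.46609 = 0.05134 m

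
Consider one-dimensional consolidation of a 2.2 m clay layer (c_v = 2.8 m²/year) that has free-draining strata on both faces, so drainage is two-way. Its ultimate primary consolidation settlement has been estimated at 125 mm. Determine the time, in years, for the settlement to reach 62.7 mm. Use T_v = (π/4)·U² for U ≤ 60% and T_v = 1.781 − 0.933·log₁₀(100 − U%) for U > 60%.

t ≈ 0.0854 years

Drainage path length: H_d = H/2 = 1.1 m (double drainage).
U = S(t)/S_ult = 62.7/125 = 0.5016.
U ≤ 60%: T_v = (π/4)·U² = (π/4)×0.5016² = 0.19761.
t = T_v·H_d²/c_v = 0.19761×1.1²/2.8 = 0.0854 years.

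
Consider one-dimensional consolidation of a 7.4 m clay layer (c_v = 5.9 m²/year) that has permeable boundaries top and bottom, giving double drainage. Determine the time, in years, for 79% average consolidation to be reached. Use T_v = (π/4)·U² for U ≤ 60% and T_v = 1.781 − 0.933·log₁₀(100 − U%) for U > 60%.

Drainage path length: H_d = H/2 = 3.7 m (double drainage).
U > 60%: T_v = 1.781 − 0.933·log₁₀(100 − 79) = 0.54737.
t = T_v·H_d²/c_v = 0.54737×3.7²/5.9 = 1.27 years.

t ≈ 1.27 years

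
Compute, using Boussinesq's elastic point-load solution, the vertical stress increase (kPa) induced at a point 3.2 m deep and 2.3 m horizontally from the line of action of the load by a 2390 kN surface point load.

Δσ_z ≈ 39.3 kPa

Boussinesq vertical stress below a point load on an elastic half-space:
Δσ_z = 3P/(2πz²) · [1 + (r/z)²]^(−5/2)
r/z = 2.3/3.2 = 0.71875; [1+(r/z)²]^(−5/2) = 0.35304.
Δσ_z = 3×2390/(2π×3.2²) × 0.35304 = 111.44 × 0.35304 = 39.34 kPa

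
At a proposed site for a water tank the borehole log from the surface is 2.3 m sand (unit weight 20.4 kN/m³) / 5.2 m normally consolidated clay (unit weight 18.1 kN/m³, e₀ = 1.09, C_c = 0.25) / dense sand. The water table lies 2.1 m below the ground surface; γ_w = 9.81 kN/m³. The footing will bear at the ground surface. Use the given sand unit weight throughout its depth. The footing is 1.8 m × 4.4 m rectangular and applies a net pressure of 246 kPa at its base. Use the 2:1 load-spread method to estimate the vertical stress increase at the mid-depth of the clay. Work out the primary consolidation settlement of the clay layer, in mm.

Mid-depth of clay below the ground surface: z = 2.3 + 5.2/2 = 4.9 m.
Total vertical stress at mid-clay: σ_v = 20.4×2.3 + 18.1×2.6 = 93.98 kPa.
Pore pressure: u = 9.81×(4.9 − 2.1) = 27.468 kPa.
Initial effective stress: σ'_0 = σ_v − u = 93.98 − 27.468 = 66.512 kPa.
Stress increase at mid-clay by the 2:1 spreading method:
Δσ = qBL/((B+z)(L+z)) = 246×1.8×4.4/((1.8+4.9)(4.4+4.9)) = 31.268 kPa
Final effective stress: σ'_f = σ'_0 + Δσ = 66.512 + 31.268 = 97.78 kPa.
Normally consolidated clay, so the full stress increment lies on the virgin compression line:
S_c = C_c·H/(1+e₀)·log₁₀(σ'_f/σ'_0) = 0.25×5.2/(1+1.09)×log₁₀(97.78/66.512)
    = 0.62201 × 0.16735 = 0.1041 m

S_c ≈ 104 mm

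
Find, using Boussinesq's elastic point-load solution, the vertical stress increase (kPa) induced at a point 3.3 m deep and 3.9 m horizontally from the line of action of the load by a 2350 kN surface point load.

Δσ_z ≈ 11.6 kPa

Boussinesq vertical stress below a point load on an elastic half-space:
Δσ_z = 3P/(2πz²) · [1 + (r/z)²]^(−5/2)
r/z = 3.9/3.3 = 1.1818; [1+(r/z)²]^(−5/2) = 0.11245.
Δσ_z = 3×2350/(2π×3.3²) × 0.11245 = 103.03 × 0.11245 = 11.59 kPa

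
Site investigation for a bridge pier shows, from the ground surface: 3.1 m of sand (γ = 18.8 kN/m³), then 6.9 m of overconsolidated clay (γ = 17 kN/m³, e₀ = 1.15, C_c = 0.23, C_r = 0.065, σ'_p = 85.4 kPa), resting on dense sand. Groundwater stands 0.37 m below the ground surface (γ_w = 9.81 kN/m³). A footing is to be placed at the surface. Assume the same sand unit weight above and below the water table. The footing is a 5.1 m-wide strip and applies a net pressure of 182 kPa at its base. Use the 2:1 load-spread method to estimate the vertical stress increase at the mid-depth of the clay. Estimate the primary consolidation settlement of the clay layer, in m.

S_c ≈ 0.187 m

Mid-depth of clay below the ground surface: z = 3.1 + 6.9/2 = 6.55 m.
Total vertical stress at mid-clay: σ_v = 18.8×3.1 + 17×3.45 = 116.93 kPa.
Pore pressure: u = 9.81×(6.55 − 0.37) = 60.626 kPa.
Initial effective stress: σ'_0 = σ_v − u = 116.93 − 60.626 = 56.304 kPa.
Stress increase at mid-clay by the 2:1 spreading method:
Δσ = qB/(B+z) = 182×5.1/(5.1+6.55) = 79.674 kPa
Final effective stress: σ'_f = 56.304 + 79.674 = 135.98 kPa.
σ'_f = 135.98 > σ'_p = 85.4 kPa, so the stress path crosses the preconsolidation pressure — recompression up to σ'_p, then virgin compression beyond:
S_c = H/(1+e₀)·[C_r·log₁₀(σ'_p/σ'_0) + C_c·log₁₀(σ'_f/σ'_p)]
    = 6.9/2.15 × [0.065×log₁₀(85.4/56.304) + 0.23×log₁₀(135.98/85.4)]
    = 3.2093 × [0.01176 + 0.046464] = 0.1869 m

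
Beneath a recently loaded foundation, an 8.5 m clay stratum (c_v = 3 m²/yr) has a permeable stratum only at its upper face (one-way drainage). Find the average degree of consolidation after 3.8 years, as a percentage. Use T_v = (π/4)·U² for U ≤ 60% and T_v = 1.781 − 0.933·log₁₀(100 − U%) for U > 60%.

Drainage path length: H_d = H = 8.5 m (single drainage).
T_v = c_v·t/H_d² = 3×3.8/8.5² = 0.15779.
T_v = 0.15779 corresponds to the U ≤ 60% branch:
U = √(4T_v/π) = 0.4482

U ≈ 44.8 %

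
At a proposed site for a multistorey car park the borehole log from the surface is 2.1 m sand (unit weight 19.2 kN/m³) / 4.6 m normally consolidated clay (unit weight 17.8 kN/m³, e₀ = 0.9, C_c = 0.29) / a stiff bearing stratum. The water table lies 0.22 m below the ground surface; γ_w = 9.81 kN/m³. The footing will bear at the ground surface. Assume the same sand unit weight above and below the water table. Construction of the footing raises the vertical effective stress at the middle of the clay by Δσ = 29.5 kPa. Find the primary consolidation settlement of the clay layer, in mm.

Mid-depth of clay below the ground surface: z = 2.1 + 4.6/2 = 4.4 m.
Total vertical stress at mid-clay: σ_v = 19.2×2.1 + 17.8×2.3 = 81.26 kPa.
Pore pressure: u = 9.81×(4.4 − 0.22) = 41.006 kPa.
Initial effective stress: σ'_0 = σ_v − u = 81.26 − 41.006 = 40.254 kPa.
Final effective stress: σ'_f = σ'_0 + Δσ = 40.254 + 29.5 = 69.754 kPa.
Normally consolidated clay, so the full stress increment lies on the virgin compression line:
S_c = C_c·H/(1+e₀)·log₁₀(σ'_f/σ'_0) = 0.29×4.6/(1+0.9)×log₁₀(69.754/40.254)
    = 0.70211 × 0.23876 = 0.1676 m

S_c ≈ 168 mm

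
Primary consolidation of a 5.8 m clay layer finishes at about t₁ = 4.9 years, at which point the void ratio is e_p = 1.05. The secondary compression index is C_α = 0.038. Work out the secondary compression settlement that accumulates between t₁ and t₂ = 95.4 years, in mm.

Secondary compression: S_s = C_α·H/(1+e_p)·log₁₀(t₂/t₁)
S_s = 0.038×5.8/(1+1.05)×log₁₀(95.4/4.9)
    = 0.1075 × 1.289 = 0.1386 m

S_s ≈ 139 mm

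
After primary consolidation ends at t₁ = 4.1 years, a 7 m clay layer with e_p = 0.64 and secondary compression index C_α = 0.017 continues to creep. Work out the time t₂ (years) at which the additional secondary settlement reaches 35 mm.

t₂ ≈ 12.4 years

S_s = C_α·H/(1+e_p)·log₁₀(t₂/t₁) ⇒ log₁₀(t₂/t₁) = S_s·(1+e_p)/(C_α·H).
log₁₀(t₂/t₁) = 0.035 × (1+0.64) / (0.017×7) = 0.4824
t₂ = t₁ × 10^0.4824 = 4.1 × 3.036 = 12.45 years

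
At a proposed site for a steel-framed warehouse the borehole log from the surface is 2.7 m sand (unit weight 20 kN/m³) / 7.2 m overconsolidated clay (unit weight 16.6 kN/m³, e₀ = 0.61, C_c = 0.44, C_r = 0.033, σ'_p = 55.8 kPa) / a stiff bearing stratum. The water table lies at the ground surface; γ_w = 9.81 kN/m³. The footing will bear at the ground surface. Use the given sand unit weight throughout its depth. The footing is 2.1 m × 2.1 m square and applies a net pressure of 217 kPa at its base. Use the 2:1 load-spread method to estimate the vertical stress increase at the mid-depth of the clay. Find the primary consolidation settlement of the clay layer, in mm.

Mid-depth of clay below the ground surface: z = 2.7 + 7.2/2 = 6.3 m.
Total vertical stress at mid-clay: σ_v = 20×2.7 + 16.6×3.6 = 113.76 kPa.
Pore pressure: u = 9.81×(6.3 − 0) = 61.803 kPa.
Initial effective stress: σ'_0 = σ_v − u = 113.76 − 61.803 = 51.957 kPa.
Stress increase at mid-clay by the 2:1 spreading method:
Δσ = qBL/((B+z)(L+z)) = 217×2.1×2.1/((2.1+6.3)(2.1+6.3)) = 13.563 kPa
Final effective stress: σ'_f = 51.957 + 13.563 = 65.52 kPa.
σ'_f = 65.52 > σ'_p = 55.8 kPa, so the stress path crosses the preconsolidation pressure — recompression up to σ'_p, then virgin compression beyond:
S_c = H/(1+e₀)·[C_r·log₁₀(σ'_p/σ'_0) + C_c·log₁₀(σ'_f/σ'_p)]
    = 7.2/1.61 × [0.033×log₁₀(55.8/51.957) + 0.44×log₁₀(65.52/55.8)]
    = 4.472 × [0.0010227 + 0.030685] = 0.1418 m

S_c ≈ 142 mm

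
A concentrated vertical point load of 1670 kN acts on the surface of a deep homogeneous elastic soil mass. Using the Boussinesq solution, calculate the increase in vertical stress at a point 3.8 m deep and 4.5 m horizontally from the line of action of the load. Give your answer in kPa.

Δσ_z ≈ 6.17 kPa

Boussinesq vertical stress below a point load on an elastic half-space:
Δσ_z = 3P/(2πz²) · [1 + (r/z)²]^(−5/2)
r/z = 4.5/3.8 = 1.1842; [1+(r/z)²]^(−5/2) = 0.11179.
Δσ_z = 3×1670/(2π×3.8²) × 0.11179 = 55.219 × 0.11179 = 6.173 kPa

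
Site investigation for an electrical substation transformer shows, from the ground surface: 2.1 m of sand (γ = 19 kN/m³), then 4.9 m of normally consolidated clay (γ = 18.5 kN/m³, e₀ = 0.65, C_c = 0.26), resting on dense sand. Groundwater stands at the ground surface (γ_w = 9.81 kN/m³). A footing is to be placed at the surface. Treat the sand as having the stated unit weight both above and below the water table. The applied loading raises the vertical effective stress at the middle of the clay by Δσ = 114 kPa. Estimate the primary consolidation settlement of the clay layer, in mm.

Mid-depth of clay below the ground surface: z = 2.1 + 4.9/2 = 4.55 m.
Total vertical stress at mid-clay: σ_v = 19×2.1 + 18.5×2.45 = 85.225 kPa.
Pore pressure: u = 9.81×(4.55 − 0) = 44.636 kPa.
Initial effective stress: σ'_0 = σ_v − u = 85.225 − 44.636 = 40.589 kPa.
Final effective stress: σ'_f = σ'_0 + Δσ = 40.589 + 114 = 154.59 kPa.
Normally consolidated clay, so the full stress increment lies on the virgin compression line:
S_c = C_c·H/(1+e₀)·log₁₀(σ'_f/σ'_0) = 0.26×4.9/(1+0.65)×log₁₀(154.59/40.589)
    = 0.77212 × 0.58077 = 0.4484 m

S_c ≈ 448 mm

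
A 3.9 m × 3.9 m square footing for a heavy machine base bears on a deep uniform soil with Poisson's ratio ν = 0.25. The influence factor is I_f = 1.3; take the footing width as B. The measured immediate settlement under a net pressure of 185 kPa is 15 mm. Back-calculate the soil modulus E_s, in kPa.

E_s ≈ 58600 kPa

S_e = q·B·(1−ν²)/E_s · I_f  ⇒  E_s = q·B·(1−ν²)·I_f / S_e.
E_s = 185 × 3.9 × 0.9375 × 1.3 / 0.015 = 58620 kPa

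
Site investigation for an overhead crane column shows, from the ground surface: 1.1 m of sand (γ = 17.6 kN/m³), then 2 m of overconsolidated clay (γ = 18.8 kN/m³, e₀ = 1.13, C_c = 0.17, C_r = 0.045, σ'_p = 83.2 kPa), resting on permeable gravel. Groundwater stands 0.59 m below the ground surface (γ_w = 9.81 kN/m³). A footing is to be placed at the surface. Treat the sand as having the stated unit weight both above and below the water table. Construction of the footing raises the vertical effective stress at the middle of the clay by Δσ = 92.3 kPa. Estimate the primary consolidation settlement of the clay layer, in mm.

S_c ≈ 46.1 mm

Mid-depth of clay below the ground surface: z = 1.1 + 2/2 = 2.1 m.
Total vertical stress at mid-clay: σ_v = 17.6×1.1 + 18.8×1 = 38.16 kPa.
Pore pressure: u = 9.81×(2.1 − 0.59) = 14.813 kPa.
Initial effective stress: σ'_0 = σ_v − u = 38.16 − 14.813 = 23.347 kPa.
Final effective stress: σ'_f = 23.347 + 92.3 = 115.65 kPa.
σ'_f = 115.65 > σ'_p = 83.2 kPa, so the stress path crosses the preconsolidation pressure — recompression up to σ'_p, then virgin compression beyond:
S_c = H/(1+e₀)·[C_r·log₁₀(σ'_p/σ'_0) + C_c·log₁₀(σ'_f/σ'_p)]
    = 2/2.13 × [0.045×log₁₀(83.2/23.347) + 0.17×log₁₀(115.65/83.2)]
    = 0.93897 × [0.024835 + 0.024314] = 0.04615 m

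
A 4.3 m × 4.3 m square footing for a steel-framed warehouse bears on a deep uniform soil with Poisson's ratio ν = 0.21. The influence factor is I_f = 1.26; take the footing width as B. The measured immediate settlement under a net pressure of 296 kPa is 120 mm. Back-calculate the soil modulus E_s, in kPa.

E_s ≈ 12800 kPa

S_e = q·B·(1−ν²)/E_s · I_f  ⇒  E_s = q·B·(1−ν²)·I_f / S_e.
E_s = 296 × 4.3 × 0.9559 × 1.26 / 0.12 = 12780 kPa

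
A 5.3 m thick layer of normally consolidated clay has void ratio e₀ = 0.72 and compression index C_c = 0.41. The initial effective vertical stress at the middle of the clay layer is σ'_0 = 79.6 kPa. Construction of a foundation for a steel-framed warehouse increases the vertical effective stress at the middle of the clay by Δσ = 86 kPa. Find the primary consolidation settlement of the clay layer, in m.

Final effective stress: σ'_f = σ'_0 + Δσ = 79.6 + 86 = 165.6 kPa.
Normally consolidated clay, so the full stress increment lies on the virgin compression line:
S_c = C_c·H/(1+e₀)·log₁₀(σ'_f/σ'_0) = 0.41×5.3/(1+0.72)×log₁₀(165.6/79.6)
    = 1.2634 × 0.31815 = 0.402 m

S_c ≈ 0.402 m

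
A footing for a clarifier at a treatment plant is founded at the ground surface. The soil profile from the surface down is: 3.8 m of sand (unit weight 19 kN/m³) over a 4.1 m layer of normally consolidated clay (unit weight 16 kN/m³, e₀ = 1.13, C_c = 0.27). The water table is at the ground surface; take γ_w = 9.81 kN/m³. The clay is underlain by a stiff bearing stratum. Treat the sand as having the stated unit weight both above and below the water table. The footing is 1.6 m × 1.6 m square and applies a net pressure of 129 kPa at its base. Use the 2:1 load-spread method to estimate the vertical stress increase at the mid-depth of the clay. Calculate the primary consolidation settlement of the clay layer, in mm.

S_c ≈ 26.6 mm

Mid-depth of clay below the ground surface: z = 3.8 + 4.1/2 = 5.85 m.
Total vertical stress at mid-clay: σ_v = 19×3.8 + 16×2.05 = 105 kPa.
Pore pressure: u = 9.81×(5.85 − 0) = 57.389 kPa.
Initial effective stress: σ'_0 = σ_v − u = 105 − 57.389 = 47.611 kPa.
Stress increase at mid-clay by the 2:1 spreading method:
Δσ = qBL/((B+z)(L+z)) = 129×1.6×1.6/((1.6+5.85)(1.6+5.85)) = 5.95 kPa
Final effective stress: σ'_f = σ'_0 + Δσ = 47.611 + 5.95 = 53.561 kPa.
Normally consolidated clay, so the full stress increment lies on the virgin compression line:
S_c = C_c·H/(1+e₀)·log₁₀(σ'_f/σ'_0) = 0.27×4.1/(1+1.13)×log₁₀(53.561/47.611)
    = 0.51972 × 0.051141 = 0.02658 m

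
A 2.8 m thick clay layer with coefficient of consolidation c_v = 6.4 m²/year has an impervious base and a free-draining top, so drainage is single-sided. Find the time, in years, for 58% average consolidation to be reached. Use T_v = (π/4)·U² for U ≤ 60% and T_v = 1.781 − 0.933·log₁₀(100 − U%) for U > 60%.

t ≈ 0.324 years

Drainage path length: H_d = H = 2.8 m (single drainage).
U ≤ 60%: T_v = (π/4)·U² = (π/4)×0.58² = 0.26421.
t = T_v·H_d²/c_v = 0.26421×2.8²/6.4 = 0.3237 years.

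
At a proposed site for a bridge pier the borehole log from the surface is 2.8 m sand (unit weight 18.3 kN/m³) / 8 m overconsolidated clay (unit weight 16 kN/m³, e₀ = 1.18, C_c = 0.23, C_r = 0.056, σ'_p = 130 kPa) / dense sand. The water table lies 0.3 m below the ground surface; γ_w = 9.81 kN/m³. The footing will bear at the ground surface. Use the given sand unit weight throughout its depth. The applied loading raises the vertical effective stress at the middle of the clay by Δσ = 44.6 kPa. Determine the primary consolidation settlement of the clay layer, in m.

Mid-depth of clay below the ground surface: z = 2.8 + 8/2 = 6.8 m.
Total vertical stress at mid-clay: σ_v = 18.3×2.8 + 16×4 = 115.24 kPa.
Pore pressure: u = 9.81×(6.8 − 0.3) = 63.765 kPa.
Initial effective stress: σ'_0 = σ_v − u = 115.24 − 63.765 = 51.475 kPa.
Final effective stress: σ'_f = 51.475 + 44.6 = 96.075 kPa.
σ'_f = 96.075 ≤ σ'_p = 130 kPa, so the clay remains overconsolidated and only the recompression index applies:
S_c = C_r·H/(1+e₀)·log₁₀(σ'_f/σ'_0) = 0.056×8/2.18×log₁₀(96.075/51.475)
    = 0.2055 × 0.27101 = 0.05569 m

S_c ≈ 0.0557 m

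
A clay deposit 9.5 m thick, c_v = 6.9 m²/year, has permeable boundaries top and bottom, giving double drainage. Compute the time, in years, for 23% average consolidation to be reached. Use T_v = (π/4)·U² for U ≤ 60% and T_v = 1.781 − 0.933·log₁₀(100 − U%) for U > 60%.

t ≈ 0.136 years

Drainage path length: H_d = H/2 = 4.75 m (double drainage).
U ≤ 60%: T_v = (π/4)·U² = (π/4)×0.23² = 0.041548.
t = T_v·H_d²/c_v = 0.041548×4.75²/6.9 = 0.1359 years.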